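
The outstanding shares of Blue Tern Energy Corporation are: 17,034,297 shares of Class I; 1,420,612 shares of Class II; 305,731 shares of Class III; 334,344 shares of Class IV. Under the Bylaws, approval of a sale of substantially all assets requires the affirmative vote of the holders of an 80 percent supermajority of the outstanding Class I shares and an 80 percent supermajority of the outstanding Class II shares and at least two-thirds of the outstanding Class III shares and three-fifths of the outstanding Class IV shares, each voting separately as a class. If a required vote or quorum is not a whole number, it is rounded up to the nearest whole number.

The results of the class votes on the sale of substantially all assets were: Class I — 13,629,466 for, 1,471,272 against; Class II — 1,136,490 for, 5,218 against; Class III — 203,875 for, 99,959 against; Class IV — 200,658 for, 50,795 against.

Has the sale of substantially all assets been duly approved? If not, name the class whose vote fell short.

Class I: 4/5 of 17034297 = 13627437.60, rounded up to 13627438; 13,627,438 required, 13,629,466 in favor — approved.
Class II: 4/5 of 1420612 = 1136489.60, rounded up to 1136490; 1,136,490 required, 1,136,490 in favor — approved.
Class III: 2/3 of 305731 = 203820.67, rounded up to 203821; 203,821 required, 203,875 in favor — approved.
Class IV: 3/5 of 334344 = 200606.40, rounded up to 200607; 200,607 required, 200,658 in favor — approved.

Approved — every class gave the required vote.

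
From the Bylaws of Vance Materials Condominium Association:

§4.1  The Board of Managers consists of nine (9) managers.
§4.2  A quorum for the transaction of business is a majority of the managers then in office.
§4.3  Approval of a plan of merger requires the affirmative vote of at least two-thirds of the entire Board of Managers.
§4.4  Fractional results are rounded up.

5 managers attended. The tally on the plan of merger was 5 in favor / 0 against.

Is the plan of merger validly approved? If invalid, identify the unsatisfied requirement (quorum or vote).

Quorum: 5 present; quorum is 5. Satisfied.
Vote: the plan of merger requires two-thirds of the entire Board of Managers (9). 2/3 of 9 = 6, so 6 affirmative votes are needed; 5 voted in favor. Not satisfied.

Invalid — vote requirement not satisfied.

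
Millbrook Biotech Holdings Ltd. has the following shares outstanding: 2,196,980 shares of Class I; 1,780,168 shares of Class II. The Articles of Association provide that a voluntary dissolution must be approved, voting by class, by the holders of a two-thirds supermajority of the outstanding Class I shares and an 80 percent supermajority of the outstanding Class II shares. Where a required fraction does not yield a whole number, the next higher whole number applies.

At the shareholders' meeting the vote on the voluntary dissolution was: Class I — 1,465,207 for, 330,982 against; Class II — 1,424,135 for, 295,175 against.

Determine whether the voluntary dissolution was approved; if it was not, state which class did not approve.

Class I: 2/3 of 2196980 = 1464653.33, rounded up to 1464654; 1,464,654 required, 1,465,207 in favor — approved.
Class II: 4/5 of 1780168 = 1424134.40, rounded up to 1424135; 1,424,135 required, 1,424,135 in favor — approved.

Approved — every class gave the required vote.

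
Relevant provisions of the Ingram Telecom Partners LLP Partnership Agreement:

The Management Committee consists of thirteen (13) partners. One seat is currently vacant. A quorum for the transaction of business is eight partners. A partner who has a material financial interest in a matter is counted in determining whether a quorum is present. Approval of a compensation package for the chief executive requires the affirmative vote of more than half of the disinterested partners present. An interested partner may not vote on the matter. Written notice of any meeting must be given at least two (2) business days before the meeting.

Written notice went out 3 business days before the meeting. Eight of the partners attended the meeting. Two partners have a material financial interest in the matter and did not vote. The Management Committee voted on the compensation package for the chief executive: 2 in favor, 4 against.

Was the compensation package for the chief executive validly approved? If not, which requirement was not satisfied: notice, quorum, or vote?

Notice: 3 business days given; 2 required (3 ≥ 2). Satisfied.
Quorum: 8 present (interested partners count toward quorum); quorum is 8. Satisfied.
Vote: the compensation package for the chief executive requires a majority of the disinterested partners present (8 − 2 = 6). A majority of 6 is 4, so 4 affirmative votes are needed; 2 voted in favor. Not satisfied.

Invalid — vote requirement not satisfied.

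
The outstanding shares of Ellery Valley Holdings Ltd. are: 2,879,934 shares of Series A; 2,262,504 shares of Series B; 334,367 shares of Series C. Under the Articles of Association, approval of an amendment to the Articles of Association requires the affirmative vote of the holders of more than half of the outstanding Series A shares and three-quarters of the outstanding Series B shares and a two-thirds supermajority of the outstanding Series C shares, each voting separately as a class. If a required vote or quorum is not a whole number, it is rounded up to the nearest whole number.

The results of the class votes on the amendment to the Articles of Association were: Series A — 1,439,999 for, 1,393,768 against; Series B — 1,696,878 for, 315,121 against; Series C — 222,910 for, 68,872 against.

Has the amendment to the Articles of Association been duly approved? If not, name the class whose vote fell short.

Not approved — the Series C shares did not give the required vote.

Series A: a majority of 2879934 is 1439968; 1,439,968 required, 1,439,999 in favor — approved.
Series B: 3/4 of 2262504 = 1696878; 1,696,878 required, 1,696,878 in favor — approved.
Series C: 2/3 of 334367 = 222911.33, rounded up to 222912; 222,912 required, 222,910 in favor — not approved.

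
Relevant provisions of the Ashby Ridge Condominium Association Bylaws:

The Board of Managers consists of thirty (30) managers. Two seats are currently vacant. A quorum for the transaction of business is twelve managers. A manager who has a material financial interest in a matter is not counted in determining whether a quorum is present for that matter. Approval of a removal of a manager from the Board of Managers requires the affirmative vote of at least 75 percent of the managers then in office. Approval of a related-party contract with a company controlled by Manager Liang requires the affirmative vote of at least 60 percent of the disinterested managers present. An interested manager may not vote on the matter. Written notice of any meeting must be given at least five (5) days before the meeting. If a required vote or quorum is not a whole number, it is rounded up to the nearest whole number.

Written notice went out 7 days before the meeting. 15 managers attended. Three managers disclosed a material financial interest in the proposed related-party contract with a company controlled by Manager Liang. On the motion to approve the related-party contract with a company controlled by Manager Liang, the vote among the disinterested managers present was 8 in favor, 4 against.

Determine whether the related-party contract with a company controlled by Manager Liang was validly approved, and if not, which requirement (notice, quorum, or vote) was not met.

Valid — all requirements satisfied.

Notice: 7 days given; 5 required (7 ≥ 5). Satisfied.
Quorum: 15 present, but the 3 interested managers do not count, leaving 12. Quorum is 12. Satisfied.
Vote: the related-party contract with a company controlled by Manager Liang requires three-fifths of the disinterested managers present (15 − 3 = 12). 3/5 of 12 = 7.20, rounded up to 8, so 8 affirmative votes are needed; 8 voted in favor. Satisfied.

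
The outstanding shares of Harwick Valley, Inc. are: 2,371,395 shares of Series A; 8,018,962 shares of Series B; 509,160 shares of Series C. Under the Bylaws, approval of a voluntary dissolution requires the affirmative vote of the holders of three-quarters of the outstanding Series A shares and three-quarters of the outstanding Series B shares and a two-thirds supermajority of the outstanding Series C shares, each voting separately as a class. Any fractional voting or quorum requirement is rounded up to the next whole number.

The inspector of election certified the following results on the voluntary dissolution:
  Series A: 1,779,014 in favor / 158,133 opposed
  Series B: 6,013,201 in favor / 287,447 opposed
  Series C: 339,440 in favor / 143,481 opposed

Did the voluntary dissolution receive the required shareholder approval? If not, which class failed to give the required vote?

Series A: 3/4 of 2371395 = 1778546.25, rounded up to 1778547; 1,778,547 required, 1,779,014 in favor — approved.
Series B: 3/4 of 8018962 = 6014221.50, rounded up to 6014222; 6,014,222 required, 6,013,201 in favor — not approved.
Series C: 2/3 of 509160 = 339440; 339,440 required, 339,440 in favor — approved.

Not approved — the Series B shares did not give the required vote.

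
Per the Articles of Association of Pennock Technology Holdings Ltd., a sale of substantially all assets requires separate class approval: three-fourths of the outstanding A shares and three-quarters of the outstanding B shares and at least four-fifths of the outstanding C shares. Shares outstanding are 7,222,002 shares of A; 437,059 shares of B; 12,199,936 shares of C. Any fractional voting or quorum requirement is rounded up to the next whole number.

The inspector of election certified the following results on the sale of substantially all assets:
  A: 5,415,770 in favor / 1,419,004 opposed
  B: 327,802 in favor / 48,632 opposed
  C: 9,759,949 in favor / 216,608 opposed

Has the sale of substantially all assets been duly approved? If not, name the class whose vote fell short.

A: 3/4 of 7222002 = 5416501.50, rounded up to 5416502; 5,416,502 required, 5,415,770 in favor — not approved.
B: 3/4 of 437059 = 327794.25, rounded up to 327795; 327,795 required, 327,802 in favor — approved.
C: 4/5 of 12199936 = 9759948.80, rounded up to 9759949; 9,759,949 required, 9,759,949 in favor — approved.

Not approved — the A shares did not give the required vote.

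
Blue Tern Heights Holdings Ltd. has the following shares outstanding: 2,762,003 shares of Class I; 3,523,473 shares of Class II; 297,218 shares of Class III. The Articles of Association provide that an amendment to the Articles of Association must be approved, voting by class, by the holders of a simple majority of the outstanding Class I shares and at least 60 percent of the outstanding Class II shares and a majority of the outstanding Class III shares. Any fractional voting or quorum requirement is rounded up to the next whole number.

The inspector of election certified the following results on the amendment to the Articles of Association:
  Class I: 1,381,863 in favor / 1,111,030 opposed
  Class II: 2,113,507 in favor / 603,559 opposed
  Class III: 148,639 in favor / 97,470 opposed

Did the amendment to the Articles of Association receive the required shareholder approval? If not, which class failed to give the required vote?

Class I: a majority of 2762003 is 1381002; 1,381,002 required, 1,381,863 in favor — approved.
Class II: 3/5 of 3523473 = 2114083.80, rounded up to 2114084; 2,114,084 required, 2,113,507 in favor — not approved.
Class III: a majority of 297218 is 148610; 148,610 required, 148,639 in favor — approved.

Not approved — the Class II shares did not give the required vote.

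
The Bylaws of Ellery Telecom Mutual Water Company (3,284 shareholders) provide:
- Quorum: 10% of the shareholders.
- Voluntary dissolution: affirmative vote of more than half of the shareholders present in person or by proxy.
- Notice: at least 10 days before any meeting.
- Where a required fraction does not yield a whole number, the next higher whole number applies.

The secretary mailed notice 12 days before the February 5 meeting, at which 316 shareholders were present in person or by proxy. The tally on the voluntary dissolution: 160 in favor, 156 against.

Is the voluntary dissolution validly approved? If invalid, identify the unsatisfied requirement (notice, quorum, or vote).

Invalid — quorum requirement not satisfied.

Notice: 12 days given; 10 required. Satisfied.
Quorum: 10% of 3,284 = 328.40, rounded up to 329; 316 present. Not satisfied.
Vote: requires a majority of those present (316); a majority of 316 is 159, so 159 needed; 160 in favor. Satisfied.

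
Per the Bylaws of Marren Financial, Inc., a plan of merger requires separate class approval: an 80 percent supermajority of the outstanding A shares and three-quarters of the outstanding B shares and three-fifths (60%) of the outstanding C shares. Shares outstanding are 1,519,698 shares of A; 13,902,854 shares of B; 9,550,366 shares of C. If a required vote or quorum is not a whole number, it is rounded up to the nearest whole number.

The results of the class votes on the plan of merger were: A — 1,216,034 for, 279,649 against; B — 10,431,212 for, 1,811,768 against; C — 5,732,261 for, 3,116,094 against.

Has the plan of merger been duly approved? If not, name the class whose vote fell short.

Approved — every class gave the required vote.

A: 4/5 of 1519698 = 1215758.40, rounded up to 1215759; 1,215,759 required, 1,216,034 in favor — approved.
B: 3/4 of 13902854 = 10427140.50, rounded up to 10427141; 10,427,141 required, 10,431,212 in favor — approved.
C: 3/5 of 9550366 = 5730219.60, rounded up to 5730220; 5,730,220 required, 5,732,261 in favor — approved.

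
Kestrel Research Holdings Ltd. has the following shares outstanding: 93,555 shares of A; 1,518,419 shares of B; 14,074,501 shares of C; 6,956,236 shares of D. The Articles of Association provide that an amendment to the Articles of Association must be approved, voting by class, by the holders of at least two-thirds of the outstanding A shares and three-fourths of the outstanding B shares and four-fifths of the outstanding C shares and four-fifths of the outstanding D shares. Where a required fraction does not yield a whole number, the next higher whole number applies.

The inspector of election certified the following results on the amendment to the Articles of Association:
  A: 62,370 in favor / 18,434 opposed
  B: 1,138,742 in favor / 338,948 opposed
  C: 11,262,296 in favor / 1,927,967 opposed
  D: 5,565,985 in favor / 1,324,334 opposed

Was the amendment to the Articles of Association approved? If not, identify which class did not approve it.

A: 2/3 of 93555 = 62370; 62,370 required, 62,370 in favor — approved.
B: 3/4 of 1518419 = 1138814.25, rounded up to 1138815; 1,138,815 required, 1,138,742 in favor — not approved.
C: 4/5 of 14074501 = 11259600.80, rounded up to 11259601; 11,259,601 required, 11,262,296 in favor — approved.
D: 4/5 of 6956236 = 5564988.80, rounded up to 5564989; 5,564,989 required, 5,565,985 in favor — approved.

Not approved — the B shares did not give the required vote.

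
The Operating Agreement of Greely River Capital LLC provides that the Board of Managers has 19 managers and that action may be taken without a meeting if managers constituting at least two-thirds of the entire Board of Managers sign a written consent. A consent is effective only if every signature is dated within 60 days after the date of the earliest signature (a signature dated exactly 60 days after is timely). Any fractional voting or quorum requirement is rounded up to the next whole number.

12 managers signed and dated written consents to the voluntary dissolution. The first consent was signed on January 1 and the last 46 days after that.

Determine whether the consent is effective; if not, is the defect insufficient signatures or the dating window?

Signatures required: at least two-thirds of 19 — 2/3 of 19 = 12.67, rounded up to 13, so 13 needed; 12 signed. Insufficient.
Dating window: the latest signature is 46 days after the earliest; the limit is 60 days. Within the window.

Not effective — insufficient signatures.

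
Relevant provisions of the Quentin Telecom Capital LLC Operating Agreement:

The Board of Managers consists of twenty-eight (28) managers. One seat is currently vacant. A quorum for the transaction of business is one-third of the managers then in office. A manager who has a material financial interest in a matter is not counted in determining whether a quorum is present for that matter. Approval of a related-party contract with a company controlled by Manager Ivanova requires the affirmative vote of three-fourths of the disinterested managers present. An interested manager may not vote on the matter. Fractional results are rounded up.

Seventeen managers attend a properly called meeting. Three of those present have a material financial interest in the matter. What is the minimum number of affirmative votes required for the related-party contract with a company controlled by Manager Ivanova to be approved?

The related-party contract with a company controlled by Manager Ivanova requires three-fourths of the disinterested managers present (17 − 3 = 14).
3/4 of 14 = 10.50, rounded up to 11.

11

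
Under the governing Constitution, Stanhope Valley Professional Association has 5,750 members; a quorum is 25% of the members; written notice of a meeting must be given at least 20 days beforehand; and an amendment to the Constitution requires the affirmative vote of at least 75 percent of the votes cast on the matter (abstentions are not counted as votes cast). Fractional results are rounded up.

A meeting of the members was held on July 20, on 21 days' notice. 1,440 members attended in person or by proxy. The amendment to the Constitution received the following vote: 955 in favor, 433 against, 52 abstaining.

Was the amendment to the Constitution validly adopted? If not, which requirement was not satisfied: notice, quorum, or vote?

Invalid — vote requirement not satisfied.

Notice: 21 days given; 20 required. Satisfied.
Quorum: 25% of 5,750 = 1,437.50, rounded up to 1,438; 1,440 present. Satisfied.
Vote: requires three-fourths of the votes cast (1,440 − 52 abstaining = 1,388); 3/4 of 1388 = 1041, so 1,041 needed; 955 in favor. Not satisfied.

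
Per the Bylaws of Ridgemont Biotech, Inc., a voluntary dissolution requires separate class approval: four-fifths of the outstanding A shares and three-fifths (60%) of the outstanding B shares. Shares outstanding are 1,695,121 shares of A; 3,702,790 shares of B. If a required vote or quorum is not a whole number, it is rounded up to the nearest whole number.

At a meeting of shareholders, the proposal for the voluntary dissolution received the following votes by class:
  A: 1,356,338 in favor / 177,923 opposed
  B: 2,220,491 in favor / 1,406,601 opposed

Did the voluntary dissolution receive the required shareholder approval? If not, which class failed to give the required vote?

A: 4/5 of 1695121 = 1356096.80, rounded up to 1356097; 1,356,097 required, 1,356,338 in favor — approved.
B: 3/5 of 3702790 = 2221674; 2,221,674 required, 2,220,491 in favor — not approved.

Not approved — the B shares did not give the required vote.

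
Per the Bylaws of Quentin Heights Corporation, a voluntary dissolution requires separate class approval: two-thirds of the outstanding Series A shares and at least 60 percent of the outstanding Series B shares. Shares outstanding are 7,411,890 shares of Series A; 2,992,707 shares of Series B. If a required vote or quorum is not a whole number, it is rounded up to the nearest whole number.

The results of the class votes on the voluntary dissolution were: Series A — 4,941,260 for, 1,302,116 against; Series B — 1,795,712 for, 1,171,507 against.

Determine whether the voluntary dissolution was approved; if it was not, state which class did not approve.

Approved — every class gave the required vote.

Series A: 2/3 of 7411890 = 4941260; 4,941,260 required, 4,941,260 in favor — approved.
Series B: 3/5 of 2992707 = 1795624.20, rounded up to 1795625; 1,795,625 required, 1,795,712 in favor — approved.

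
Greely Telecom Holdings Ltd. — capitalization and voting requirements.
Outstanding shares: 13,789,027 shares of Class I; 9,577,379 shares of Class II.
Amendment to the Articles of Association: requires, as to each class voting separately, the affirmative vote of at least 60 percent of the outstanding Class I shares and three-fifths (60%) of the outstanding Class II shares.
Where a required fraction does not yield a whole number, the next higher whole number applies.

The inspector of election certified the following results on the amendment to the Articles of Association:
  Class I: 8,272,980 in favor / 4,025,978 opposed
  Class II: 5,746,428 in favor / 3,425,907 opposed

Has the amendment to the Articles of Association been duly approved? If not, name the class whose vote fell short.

Class I: 3/5 of 13789027 = 8273416.20, rounded up to 8273417; 8,273,417 required, 8,272,980 in favor — not approved.
Class II: 3/5 of 9577379 = 5746427.40, rounded up to 5746428; 5,746,428 required, 5,746,428 in favor — approved.

Not approved — the Class I shares did not give the required vote.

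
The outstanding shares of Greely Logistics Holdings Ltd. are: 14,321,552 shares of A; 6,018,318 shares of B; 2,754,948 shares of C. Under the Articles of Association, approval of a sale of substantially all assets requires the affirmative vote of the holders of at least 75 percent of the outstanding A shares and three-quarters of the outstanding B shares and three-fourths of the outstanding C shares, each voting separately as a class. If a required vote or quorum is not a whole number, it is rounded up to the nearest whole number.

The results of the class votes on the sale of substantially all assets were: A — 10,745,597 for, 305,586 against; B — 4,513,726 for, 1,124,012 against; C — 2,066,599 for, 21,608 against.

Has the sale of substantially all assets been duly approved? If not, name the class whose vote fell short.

A: 3/4 of 14321552 = 10741164; 10,741,164 required, 10,745,597 in favor — approved.
B: 3/4 of 6018318 = 4513738.50, rounded up to 4513739; 4,513,739 required, 4,513,726 in favor — not approved.
C: 3/4 of 2754948 = 2066211; 2,066,211 required, 2,066,599 in favor — approved.

Not approved — the B shares did not give the required vote.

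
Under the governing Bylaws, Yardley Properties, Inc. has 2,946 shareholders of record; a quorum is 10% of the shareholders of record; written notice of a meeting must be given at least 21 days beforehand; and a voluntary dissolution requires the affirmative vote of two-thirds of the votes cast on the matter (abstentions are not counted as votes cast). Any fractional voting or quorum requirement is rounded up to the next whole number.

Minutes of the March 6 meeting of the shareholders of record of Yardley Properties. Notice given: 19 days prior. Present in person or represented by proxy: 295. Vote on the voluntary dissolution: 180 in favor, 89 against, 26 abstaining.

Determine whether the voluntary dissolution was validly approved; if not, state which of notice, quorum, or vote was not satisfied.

Notice: 19 days given; 21 required. Not satisfied.
Quorum: 10% of 2,946 = 294.60, rounded up to 295; 295 present. Satisfied.
Vote: requires two-thirds of the votes cast (295 − 26 abstaining = 269); 2/3 of 269 = 179.33, rounded up to 180, so 180 needed; 180 in favor. Satisfied.

Invalid — notice requirement not satisfied.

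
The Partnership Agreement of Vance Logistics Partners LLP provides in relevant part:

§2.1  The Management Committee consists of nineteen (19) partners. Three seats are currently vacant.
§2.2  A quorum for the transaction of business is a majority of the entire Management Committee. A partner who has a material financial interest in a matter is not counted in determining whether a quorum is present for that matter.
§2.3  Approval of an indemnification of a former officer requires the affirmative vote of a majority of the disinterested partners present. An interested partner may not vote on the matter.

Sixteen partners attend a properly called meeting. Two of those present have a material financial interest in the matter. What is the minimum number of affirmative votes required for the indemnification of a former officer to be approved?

8

The indemnification of a former officer requires a majority of the disinterested partners present (16 − 2 = 14).
A majority of 14 is 8.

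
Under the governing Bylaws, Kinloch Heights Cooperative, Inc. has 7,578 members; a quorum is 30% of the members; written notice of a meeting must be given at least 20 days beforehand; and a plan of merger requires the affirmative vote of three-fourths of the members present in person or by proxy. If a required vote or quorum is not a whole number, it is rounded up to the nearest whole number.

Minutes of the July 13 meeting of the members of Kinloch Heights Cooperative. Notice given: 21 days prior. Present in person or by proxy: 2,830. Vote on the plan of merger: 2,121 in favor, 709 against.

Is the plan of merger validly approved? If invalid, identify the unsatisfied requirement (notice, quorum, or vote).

Notice: 21 days given; 20 required. Satisfied.
Quorum: 30% of 7,578 = 2,273.40, rounded up to 2,274; 2,830 present. Satisfied.
Vote: requires three-fourths of those present (2,830); 3/4 of 2830 = 2122.50, rounded up to 2123, so 2,123 needed; 2,121 in favor. Not satisfied.

Invalid — vote requirement not satisfied.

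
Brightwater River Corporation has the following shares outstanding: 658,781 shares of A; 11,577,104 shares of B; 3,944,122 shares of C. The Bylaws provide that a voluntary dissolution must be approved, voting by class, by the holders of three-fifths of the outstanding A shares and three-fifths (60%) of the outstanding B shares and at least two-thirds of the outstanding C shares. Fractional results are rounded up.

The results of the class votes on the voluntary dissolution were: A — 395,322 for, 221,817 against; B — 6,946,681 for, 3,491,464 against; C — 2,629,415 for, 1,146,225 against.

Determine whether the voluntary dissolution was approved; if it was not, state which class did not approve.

A: 3/5 of 658781 = 395268.60, rounded up to 395269; 395,269 required, 395,322 in favor — approved.
B: 3/5 of 11577104 = 6946262.40, rounded up to 6946263; 6,946,263 required, 6,946,681 in favor — approved.
C: 2/3 of 3944122 = 2629414.67, rounded up to 2629415; 2,629,415 required, 2,629,415 in favor — approved.

Approved — every class gave the required vote.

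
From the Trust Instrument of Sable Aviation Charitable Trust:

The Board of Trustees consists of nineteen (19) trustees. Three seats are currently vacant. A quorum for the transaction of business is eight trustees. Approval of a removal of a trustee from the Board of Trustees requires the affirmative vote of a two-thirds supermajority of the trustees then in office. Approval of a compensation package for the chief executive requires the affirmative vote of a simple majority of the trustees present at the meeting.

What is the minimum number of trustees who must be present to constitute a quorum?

8

The quorum is fixed at 8.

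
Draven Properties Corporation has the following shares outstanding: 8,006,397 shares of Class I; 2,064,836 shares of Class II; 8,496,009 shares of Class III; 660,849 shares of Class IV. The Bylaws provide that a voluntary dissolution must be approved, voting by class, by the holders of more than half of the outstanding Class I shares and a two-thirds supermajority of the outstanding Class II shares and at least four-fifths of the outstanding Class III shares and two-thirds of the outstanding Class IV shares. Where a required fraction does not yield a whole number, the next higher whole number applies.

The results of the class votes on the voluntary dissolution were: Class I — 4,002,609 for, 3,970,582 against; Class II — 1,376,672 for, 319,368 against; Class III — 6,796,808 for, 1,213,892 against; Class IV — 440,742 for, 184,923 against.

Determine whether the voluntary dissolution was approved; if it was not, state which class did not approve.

Not approved — the Class I shares did not give the required vote.

Class I: a majority of 8006397 is 4003199; 4,003,199 required, 4,002,609 in favor — not approved.
Class II: 2/3 of 2064836 = 1376557.33, rounded up to 1376558; 1,376,558 required, 1,376,672 in favor — approved.
Class III: 4/5 of 8496009 = 6796807.20, rounded up to 6796808; 6,796,808 required, 6,796,808 in favor — approved.
Class IV: 2/3 of 660849 = 440566; 440,566 required, 440,742 in favor — approved.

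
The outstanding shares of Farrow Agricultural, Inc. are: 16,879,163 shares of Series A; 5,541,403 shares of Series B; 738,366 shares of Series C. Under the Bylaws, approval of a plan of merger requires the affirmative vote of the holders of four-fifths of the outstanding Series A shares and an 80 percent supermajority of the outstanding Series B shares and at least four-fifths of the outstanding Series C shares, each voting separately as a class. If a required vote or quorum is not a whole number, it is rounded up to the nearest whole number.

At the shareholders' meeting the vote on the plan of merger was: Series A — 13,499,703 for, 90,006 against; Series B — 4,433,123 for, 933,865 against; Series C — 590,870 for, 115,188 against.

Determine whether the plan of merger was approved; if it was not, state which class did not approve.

Series A: 4/5 of 16879163 = 13503330.40, rounded up to 13503331; 13,503,331 required, 13,499,703 in favor — not approved.
Series B: 4/5 of 5541403 = 4433122.40, rounded up to 4433123; 4,433,123 required, 4,433,123 in favor — approved.
Series C: 4/5 of 738366 = 590692.80, rounded up to 590693; 590,693 required, 590,870 in favor — approved.

Not approved — the Series A shares did not give the required vote.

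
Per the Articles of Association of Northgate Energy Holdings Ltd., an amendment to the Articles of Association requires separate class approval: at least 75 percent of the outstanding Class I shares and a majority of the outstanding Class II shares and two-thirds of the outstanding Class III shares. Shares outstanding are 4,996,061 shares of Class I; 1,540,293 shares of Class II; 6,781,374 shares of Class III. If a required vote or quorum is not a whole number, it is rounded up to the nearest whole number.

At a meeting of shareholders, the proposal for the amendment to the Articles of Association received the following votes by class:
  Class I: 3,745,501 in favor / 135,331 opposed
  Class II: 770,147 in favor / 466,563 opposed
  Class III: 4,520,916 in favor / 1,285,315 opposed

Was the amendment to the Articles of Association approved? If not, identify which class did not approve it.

Class I: 3/4 of 4996061 = 3747045.75, rounded up to 3747046; 3,747,046 required, 3,745,501 in favor — not approved.
Class II: a majority of 1540293 is 770147; 770,147 required, 770,147 in favor — approved.
Class III: 2/3 of 6781374 = 4520916; 4,520,916 required, 4,520,916 in favor — approved.

Not approved — the Class I shares did not give the required vote.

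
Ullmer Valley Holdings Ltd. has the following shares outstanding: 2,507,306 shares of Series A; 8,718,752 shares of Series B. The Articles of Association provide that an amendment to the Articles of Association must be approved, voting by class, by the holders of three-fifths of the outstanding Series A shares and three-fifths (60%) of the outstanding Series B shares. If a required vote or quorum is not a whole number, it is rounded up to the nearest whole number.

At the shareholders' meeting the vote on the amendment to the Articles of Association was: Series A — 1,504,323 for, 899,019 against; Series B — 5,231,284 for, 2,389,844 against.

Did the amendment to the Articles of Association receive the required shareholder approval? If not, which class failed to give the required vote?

Series A: 3/5 of 2507306 = 1504383.60, rounded up to 1504384; 1,504,384 required, 1,504,323 in favor — not approved.
Series B: 3/5 of 8718752 = 5231251.20, rounded up to 5231252; 5,231,252 required, 5,231,284 in favor — approved.

Not approved — the Series A shares did not give the required vote.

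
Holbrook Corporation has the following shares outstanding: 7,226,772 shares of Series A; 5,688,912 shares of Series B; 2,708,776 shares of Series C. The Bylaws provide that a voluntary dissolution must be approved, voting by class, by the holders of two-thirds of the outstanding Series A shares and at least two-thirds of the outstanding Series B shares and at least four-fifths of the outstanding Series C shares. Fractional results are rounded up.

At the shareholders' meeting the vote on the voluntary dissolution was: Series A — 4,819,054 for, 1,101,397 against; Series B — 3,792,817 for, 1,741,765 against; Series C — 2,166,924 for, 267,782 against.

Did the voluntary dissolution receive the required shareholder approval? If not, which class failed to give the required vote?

Not approved — the Series C shares did not give the required vote.

Series A: 2/3 of 7226772 = 4817848; 4,817,848 required, 4,819,054 in favor — approved.
Series B: 2/3 of 5688912 = 3792608; 3,792,608 required, 3,792,817 in favor — approved.
Series C: 4/5 of 2708776 = 2167020.80, rounded up to 2167021; 2,167,021 required, 2,166,924 in favor — not approved.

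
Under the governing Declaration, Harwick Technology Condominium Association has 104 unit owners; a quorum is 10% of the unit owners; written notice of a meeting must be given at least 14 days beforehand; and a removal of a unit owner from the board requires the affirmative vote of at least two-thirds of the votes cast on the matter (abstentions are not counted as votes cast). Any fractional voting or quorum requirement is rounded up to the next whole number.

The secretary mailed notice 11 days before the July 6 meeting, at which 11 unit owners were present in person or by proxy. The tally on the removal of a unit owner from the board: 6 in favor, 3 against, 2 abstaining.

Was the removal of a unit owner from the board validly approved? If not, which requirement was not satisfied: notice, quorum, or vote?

Invalid — notice requirement not satisfied.

Notice: 11 days given; 14 required. Not satisfied.
Quorum: 10% of 104 = 10.40, rounded up to 11; 11 present. Satisfied.
Vote: requires two-thirds of the votes cast (11 − 2 abstaining = 9); 2/3 of 9 = 6, so 6 needed; 6 in favor. Satisfied.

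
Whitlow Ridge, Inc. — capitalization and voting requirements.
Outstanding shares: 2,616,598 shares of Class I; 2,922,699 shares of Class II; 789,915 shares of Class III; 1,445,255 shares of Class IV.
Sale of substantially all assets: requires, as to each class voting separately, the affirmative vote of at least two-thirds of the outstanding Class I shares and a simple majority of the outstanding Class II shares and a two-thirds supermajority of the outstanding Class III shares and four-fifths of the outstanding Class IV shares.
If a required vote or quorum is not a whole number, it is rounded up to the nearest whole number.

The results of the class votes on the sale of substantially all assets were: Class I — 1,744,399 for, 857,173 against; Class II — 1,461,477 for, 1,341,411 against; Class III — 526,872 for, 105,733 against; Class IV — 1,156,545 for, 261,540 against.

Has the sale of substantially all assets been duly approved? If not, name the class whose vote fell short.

Approved — every class gave the required vote.

Class I: 2/3 of 2616598 = 1744398.67, rounded up to 1744399; 1,744,399 required, 1,744,399 in favor — approved.
Class II: a majority of 2922699 is 1461350; 1,461,350 required, 1,461,477 in favor — approved.
Class III: 2/3 of 789915 = 526610; 526,610 required, 526,872 in favor — approved.
Class IV: 4/5 of 1445255 = 1156204; 1,156,204 required, 1,156,545 in favor — approved.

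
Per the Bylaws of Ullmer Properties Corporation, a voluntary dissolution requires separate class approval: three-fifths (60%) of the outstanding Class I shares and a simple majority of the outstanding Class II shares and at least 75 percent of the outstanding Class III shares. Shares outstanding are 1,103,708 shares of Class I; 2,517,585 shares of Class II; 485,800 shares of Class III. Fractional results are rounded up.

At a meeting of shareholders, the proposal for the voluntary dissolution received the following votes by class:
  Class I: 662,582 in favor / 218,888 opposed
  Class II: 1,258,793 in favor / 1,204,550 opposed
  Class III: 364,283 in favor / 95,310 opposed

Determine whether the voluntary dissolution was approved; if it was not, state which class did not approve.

Class I: 3/5 of 1103708 = 662224.80, rounded up to 662225; 662,225 required, 662,582 in favor — approved.
Class II: a majority of 2517585 is 1258793; 1,258,793 required, 1,258,793 in favor — approved.
Class III: 3/4 of 485800 = 364350; 364,350 required, 364,283 in favor — not approved.

Not approved — the Class III shares did not give the required vote.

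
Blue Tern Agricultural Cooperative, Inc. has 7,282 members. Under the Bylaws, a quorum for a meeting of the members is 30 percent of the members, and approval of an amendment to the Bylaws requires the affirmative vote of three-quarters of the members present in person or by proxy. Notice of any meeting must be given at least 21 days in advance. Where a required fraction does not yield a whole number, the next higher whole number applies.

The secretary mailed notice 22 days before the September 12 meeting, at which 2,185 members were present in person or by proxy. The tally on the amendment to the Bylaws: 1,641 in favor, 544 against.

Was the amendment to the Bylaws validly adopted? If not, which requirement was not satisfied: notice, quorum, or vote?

Valid — all requirements satisfied.

Notice: 22 days given; 21 required. Satisfied.
Quorum: 30% of 7,282 = 2,184.60, rounded up to 2,185; 2,185 present. Satisfied.
Vote: requires three-fourths of those present (2,185); 3/4 of 2185 = 1638.75, rounded up to 1639, so 1,639 needed; 1,641 in favor. Satisfied.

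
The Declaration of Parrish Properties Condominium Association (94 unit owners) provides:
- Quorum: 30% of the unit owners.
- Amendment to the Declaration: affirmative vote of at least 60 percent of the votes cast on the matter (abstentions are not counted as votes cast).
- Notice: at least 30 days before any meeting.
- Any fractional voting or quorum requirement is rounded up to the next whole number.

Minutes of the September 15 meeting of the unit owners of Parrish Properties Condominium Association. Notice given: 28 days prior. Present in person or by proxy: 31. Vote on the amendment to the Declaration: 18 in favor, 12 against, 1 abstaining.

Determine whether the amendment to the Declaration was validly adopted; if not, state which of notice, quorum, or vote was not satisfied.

Invalid — notice requirement not satisfied.

Notice: 28 days given; 30 required. Not satisfied.
Quorum: 30% of 94 = 28.20, rounded up to 29; 31 present. Satisfied.
Vote: requires three-fifths of the votes cast (31 − 1 abstaining = 30); 3/5 of 30 = 18, so 18 needed; 18 in favor. Satisfied.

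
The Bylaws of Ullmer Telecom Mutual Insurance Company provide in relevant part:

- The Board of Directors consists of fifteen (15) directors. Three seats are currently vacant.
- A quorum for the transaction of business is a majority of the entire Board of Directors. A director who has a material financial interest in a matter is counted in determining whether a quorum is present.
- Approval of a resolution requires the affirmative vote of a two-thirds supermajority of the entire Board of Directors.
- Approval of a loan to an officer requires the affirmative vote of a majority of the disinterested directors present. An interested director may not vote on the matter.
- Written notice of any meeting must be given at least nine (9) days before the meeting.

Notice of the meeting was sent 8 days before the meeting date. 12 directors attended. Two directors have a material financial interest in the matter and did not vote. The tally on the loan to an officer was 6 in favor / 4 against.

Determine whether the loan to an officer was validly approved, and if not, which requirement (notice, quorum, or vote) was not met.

Invalid — notice requirement not satisfied.

Notice: 8 days given; 9 required (8 < 9). Not satisfied.
Quorum: 12 present (interested directors count toward quorum); quorum is 8. Satisfied.
Vote: the loan to an officer requires a majority of the disinterested directors present (12 − 2 = 10). A majority of 10 is 6, so 6 affirmative votes are needed; 6 voted in favor. Satisfied.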